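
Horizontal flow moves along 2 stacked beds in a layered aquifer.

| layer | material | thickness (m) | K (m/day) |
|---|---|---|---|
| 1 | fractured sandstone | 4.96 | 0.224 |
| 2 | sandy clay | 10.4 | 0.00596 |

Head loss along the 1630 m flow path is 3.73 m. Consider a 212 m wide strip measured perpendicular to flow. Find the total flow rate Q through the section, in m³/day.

0.569

Flow is parallel to layering, so each bed carries its own Darcy discharge and the transmissivities add.
Σ(K_i·b_i) = 0.224×4.96 + 0.00596×10.4 = 1.173 m²/day.
Hydraulic gradient i = Δh / L = 3.73 / 1630 = 0.002288.
Q = Σ(K_i·b_i) · W · i = 1.173 × 212 × 0.002288 = 0.5691 m³/day.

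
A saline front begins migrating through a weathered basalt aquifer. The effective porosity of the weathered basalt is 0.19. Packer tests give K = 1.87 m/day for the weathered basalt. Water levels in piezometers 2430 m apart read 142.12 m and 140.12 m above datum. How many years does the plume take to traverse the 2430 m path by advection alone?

Hydraulic gradient i = (142.12 − 140.12) / 2430 = 2 / 2430 = 0.0008230.
Darcy flux q = K · i = 1.870 × 0.0008230 = 0.001539 m/day.
Seepage velocity v = q / n_e = 0.001539 / 0.19 = 0.008100 m/day.
Travel time t = L / v = 2430 / 0.008100 = 3.000e+05 days = 821.3 years.

821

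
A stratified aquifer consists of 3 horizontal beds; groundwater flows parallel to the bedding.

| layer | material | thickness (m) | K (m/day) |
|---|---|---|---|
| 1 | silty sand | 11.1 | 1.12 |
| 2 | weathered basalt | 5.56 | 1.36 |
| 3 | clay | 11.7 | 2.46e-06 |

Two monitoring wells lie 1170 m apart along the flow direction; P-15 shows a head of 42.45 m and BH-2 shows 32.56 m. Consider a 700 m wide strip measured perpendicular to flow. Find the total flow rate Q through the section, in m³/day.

118

Flow is parallel to layering, so each bed carries its own Darcy discharge and the transmissivities add.
Σ(K_i·b_i) = 1.12×11.1 + 1.36×5.56 + 2.46e-06×11.7 = 19.99 m²/day.
Hydraulic gradient i = (42.45 − 32.56) / 1170 = 9.89 / 1170 = 0.008453.
Q = Σ(K_i·b_i) · W · i = 19.99 × 700 × 0.008453 = 118.3 m³/day.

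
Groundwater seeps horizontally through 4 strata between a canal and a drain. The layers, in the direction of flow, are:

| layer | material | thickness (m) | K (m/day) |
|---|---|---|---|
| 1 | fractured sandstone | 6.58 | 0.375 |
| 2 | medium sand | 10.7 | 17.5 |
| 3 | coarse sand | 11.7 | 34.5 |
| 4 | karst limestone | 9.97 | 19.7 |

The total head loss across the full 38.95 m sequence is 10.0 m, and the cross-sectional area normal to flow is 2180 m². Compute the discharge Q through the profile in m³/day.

1150

Flow is perpendicular to layering, so the layers act in series and the equivalent K is the thickness-weighted harmonic mean.
Total thickness L = 6.58 + 10.7 + 11.7 + 9.97 = 38.95 m.
Σ(b_i/K_i) = 6.58/0.375 + 10.7/17.5 + 11.7/34.5 + 9.97/19.7 = 19.00 d.
K_eq = L / Σ(b_i/K_i) = 38.95 / 19.00 = 2.050 m/day.
Q = K_eq · A · (Δh/L) = 2.050 × 2180 × (10.0/38.95) = 1147 m³/day.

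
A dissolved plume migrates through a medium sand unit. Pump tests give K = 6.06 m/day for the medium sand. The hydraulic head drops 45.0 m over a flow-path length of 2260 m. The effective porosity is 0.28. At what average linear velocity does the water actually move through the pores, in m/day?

Hydraulic gradient i = Δh / L = 45.0 / 2260 = 0.01991.
Darcy flux q = K · i = 6.060 × 0.01991 = 0.1207 m/day.
Seepage velocity v = q / n_e = 0.1207 / 0.28 = 0.4309 m/day.

0.431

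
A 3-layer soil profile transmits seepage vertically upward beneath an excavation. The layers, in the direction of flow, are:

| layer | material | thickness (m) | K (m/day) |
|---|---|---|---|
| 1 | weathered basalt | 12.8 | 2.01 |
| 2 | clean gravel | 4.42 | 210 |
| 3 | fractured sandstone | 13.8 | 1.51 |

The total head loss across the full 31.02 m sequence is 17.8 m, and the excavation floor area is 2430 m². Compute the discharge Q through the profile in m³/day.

2790

Flow is perpendicular to layering, so the layers act in series and the equivalent K is the thickness-weighted harmonic mean.
Total thickness L = 12.8 + 4.42 + 13.8 = 31.02 m.
Σ(b_i/K_i) = 12.8/2.01 + 4.42/210 + 13.8/1.51 = 15.53 d.
K_eq = L / Σ(b_i/K_i) = 31.02 / 15.53 = 1.998 m/day.
Q = K_eq · A · (Δh/L) = 1.998 × 2430 × (17.8/31.02) = 2785 m³/day.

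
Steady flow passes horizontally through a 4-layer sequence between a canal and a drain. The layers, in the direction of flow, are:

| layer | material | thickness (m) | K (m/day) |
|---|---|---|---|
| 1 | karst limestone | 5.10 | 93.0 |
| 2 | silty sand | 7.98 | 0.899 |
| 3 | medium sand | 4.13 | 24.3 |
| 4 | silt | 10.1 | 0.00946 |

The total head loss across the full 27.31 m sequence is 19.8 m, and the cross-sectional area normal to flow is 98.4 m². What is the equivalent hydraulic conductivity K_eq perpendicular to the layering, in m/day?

0.0254

Flow is perpendicular to layering, so the layers act in series and the equivalent K is the thickness-weighted harmonic mean.
Total thickness L = 5.10 + 7.98 + 4.13 + 10.1 = 27.31 m.
Σ(b_i/K_i) = 5.10/93.0 + 7.98/0.899 + 4.13/24.3 + 10.1/0.00946 = 1077 d.
K_eq = L / Σ(b_i/K_i) = 27.31 / 1077 = 0.02536 m/day.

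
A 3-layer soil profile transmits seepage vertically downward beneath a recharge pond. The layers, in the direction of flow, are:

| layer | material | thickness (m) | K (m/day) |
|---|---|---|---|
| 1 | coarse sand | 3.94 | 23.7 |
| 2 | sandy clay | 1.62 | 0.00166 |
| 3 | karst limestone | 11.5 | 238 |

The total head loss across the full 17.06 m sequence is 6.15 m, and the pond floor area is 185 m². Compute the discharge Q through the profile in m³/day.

Flow is perpendicular to layering, so the layers act in series and the equivalent K is the thickness-weighted harmonic mean.
Total thickness L = 3.94 + 1.62 + 11.5 = 17.06 m.
Σ(b_i/K_i) = 3.94/23.7 + 1.62/0.00166 + 11.5/238 = 976.1 d.
K_eq = L / Σ(b_i/K_i) = 17.06 / 976.1 = 0.01748 m/day.
Q = K_eq · A · (Δh/L) = 0.01748 × 185 × (6.15/17.06) = 1.166 m³/day.

1.17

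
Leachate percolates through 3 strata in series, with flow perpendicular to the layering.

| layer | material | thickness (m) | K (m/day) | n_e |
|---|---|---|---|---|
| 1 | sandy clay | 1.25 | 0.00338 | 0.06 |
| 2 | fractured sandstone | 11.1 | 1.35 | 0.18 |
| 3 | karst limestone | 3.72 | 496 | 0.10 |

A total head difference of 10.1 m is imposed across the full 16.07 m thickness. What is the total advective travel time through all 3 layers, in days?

With flow normal to the layers, continuity requires the same specific discharge q through every layer.
Σ(b_i/K_i) = 1.25/0.00338 + 11.1/1.35 + 3.72/496 = 378.1 d.
q = Δh / Σ(b_i/K_i) = 10.1 / 378.1 = 0.02672 m/day.
In each layer the seepage velocity is v_i = q/n_i, so the layer transit time is t_i = b_i·n_i / q:
  layer 1 (sandy clay): t_1 = 1.25 × 0.06 / 0.02672 = 2.807 d
  layer 2 (fractured sandstone): t_2 = 11.1 × 0.18 / 0.02672 = 74.79 d
  layer 3 (karst limestone): t_3 = 3.72 × 0.10 / 0.02672 = 13.92 d
Total t = Σ t_i = 91.52 days.

91.5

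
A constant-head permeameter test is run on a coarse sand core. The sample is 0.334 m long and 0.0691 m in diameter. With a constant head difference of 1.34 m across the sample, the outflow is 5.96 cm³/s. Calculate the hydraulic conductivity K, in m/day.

34.2

Cross-sectional area A = π·(d/2)² = π × (0.0691/2)² = 0.003750 m².
Convert discharge: 5.96 cm³/s = 5.960e-06 m³/s.
Darcy's law rearranged: K = Q·L / (A·Δh) = 5.960e-06 × 0.334 / (0.003750 × 1.34) = 0.0003961 m/s = 34.23 m/day.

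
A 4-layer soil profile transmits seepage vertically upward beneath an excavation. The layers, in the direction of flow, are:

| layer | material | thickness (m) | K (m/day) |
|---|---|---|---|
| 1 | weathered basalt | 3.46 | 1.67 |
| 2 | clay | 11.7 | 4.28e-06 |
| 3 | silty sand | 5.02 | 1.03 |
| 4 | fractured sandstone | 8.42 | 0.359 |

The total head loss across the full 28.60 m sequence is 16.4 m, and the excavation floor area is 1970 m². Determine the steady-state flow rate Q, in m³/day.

Flow is perpendicular to layering, so the layers act in series and the equivalent K is the thickness-weighted harmonic mean.
Total thickness L = 3.46 + 11.7 + 5.02 + 8.42 = 28.60 m.
Σ(b_i/K_i) = 3.46/1.67 + 11.7/4.28e-06 + 5.02/1.03 + 8.42/0.359 = 2.734e+06 d.
K_eq = L / Σ(b_i/K_i) = 28.60 / 2.734e+06 = 1.046e-05 m/day.
Q = K_eq · A · (Δh/L) = 1.046e-05 × 1970 × (16.4/28.60) = 0.01182 m³/day.

0.0118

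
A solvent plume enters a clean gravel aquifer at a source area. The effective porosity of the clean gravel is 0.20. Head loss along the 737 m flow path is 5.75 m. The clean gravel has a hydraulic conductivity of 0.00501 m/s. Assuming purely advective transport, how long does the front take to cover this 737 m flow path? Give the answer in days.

Convert K: 0.00501 m/s × 86400 = 432.9 m/day.
Hydraulic gradient i = Δh / L = 5.75 / 737 = 0.007802.
Darcy flux q = K · i = 432.9 × 0.007802 = 3.377 m/day.
Seepage velocity v = q / n_e = 3.377 / 0.20 = 16.89 m/day.
Travel time t = L / v = 737 / 16.89 = 43.65 days.

43.6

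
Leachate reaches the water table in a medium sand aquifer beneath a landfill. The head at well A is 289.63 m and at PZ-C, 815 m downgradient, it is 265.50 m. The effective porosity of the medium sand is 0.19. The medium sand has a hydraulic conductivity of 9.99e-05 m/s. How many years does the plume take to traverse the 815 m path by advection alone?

Convert K: 9.99e-05 m/s × 86400 = 8.631 m/day.
Hydraulic gradient i = (289.63 − 265.50) / 815 = 24.13 / 815 = 0.02961.
Darcy flux q = K · i = 8.631 × 0.02961 = 0.2556 m/day.
Seepage velocity v = q / n_e = 0.2556 / 0.19 = 1.345 m/day.
Travel time t = L / v = 815 / 1.345 = 605.9 days = 1.659 years.

1.66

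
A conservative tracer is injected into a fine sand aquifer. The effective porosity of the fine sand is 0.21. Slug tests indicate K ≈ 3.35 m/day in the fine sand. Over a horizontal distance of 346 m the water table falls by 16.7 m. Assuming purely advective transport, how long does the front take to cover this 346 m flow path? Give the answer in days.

449

Hydraulic gradient i = Δh / L = 16.7 / 346 = 0.04827.
Darcy flux q = K · i = 3.350 × 0.04827 = 0.1617 m/day.
Seepage velocity v = q / n_e = 0.1617 / 0.21 = 0.7700 m/day.
Travel time t = L / v = 346 / 0.7700 = 449.4 days.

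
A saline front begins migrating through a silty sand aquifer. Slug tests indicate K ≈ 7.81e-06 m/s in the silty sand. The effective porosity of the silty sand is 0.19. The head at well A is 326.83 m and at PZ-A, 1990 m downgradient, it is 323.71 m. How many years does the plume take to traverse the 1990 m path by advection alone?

978

Convert K: 7.81e-06 m/s × 86400 = 0.6748 m/day.
Hydraulic gradient i = (326.83 − 323.71) / 1990 = 3.12 / 1990 = 0.001568.
Darcy flux q = K · i = 0.6748 × 0.001568 = 0.001058 m/day.
Seepage velocity v = q / n_e = 0.001058 / 0.19 = 0.005568 m/day.
Travel time t = L / v = 1990 / 0.005568 = 3.574e+05 days = 978.5 years.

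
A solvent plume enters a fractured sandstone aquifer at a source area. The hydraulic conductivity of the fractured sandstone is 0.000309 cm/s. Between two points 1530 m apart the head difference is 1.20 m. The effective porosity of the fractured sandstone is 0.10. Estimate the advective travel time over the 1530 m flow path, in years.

2000

Convert K: 0.000309 cm/s × 864 = 0.2670 m/day.
Hydraulic gradient i = Δh / L = 1.20 / 1530 = 0.0007843.
Darcy flux q = K · i = 0.2670 × 0.0007843 = 0.0002094 m/day.
Seepage velocity v = q / n_e = 0.0002094 / 0.10 = 0.002094 m/day.
Travel time t = L / v = 1530 / 0.002094 = 7.307e+05 days = 2001 years.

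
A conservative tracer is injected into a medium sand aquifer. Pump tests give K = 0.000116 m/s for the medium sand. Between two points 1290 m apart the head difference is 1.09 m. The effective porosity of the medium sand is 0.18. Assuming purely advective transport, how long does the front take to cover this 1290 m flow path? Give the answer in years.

75.1

Convert K: 0.000116 m/s × 86400 = 10.02 m/day.
Hydraulic gradient i = Δh / L = 1.09 / 1290 = 0.0008450.
Darcy flux q = K · i = 10.02 × 0.0008450 = 0.008469 m/day.
Seepage velocity v = q / n_e = 0.008469 / 0.18 = 0.04705 m/day.
Travel time t = L / v = 1290 / 0.04705 = 27419 days = 75.07 years.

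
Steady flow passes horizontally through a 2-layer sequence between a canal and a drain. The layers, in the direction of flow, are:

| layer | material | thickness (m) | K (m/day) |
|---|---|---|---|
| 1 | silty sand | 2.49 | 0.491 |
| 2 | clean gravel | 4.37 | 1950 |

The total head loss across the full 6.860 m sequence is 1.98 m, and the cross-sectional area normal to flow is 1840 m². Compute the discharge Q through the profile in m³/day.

Flow is perpendicular to layering, so the layers act in series and the equivalent K is the thickness-weighted harmonic mean.
Total thickness L = 2.49 + 4.37 = 6.860 m.
Σ(b_i/K_i) = 2.49/0.491 + 4.37/1950 = 5.074 d.
K_eq = L / Σ(b_i/K_i) = 6.860 / 5.074 = 1.352 m/day.
Q = K_eq · A · (Δh/L) = 1.352 × 1840 × (1.98/6.860) = 718.1 m³/day.

718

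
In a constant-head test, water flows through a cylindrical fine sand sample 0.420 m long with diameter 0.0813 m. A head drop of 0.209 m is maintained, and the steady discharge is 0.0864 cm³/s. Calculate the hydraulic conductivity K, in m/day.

2.89

Cross-sectional area A = π·(d/2)² = π × (0.0813/2)² = 0.005191 m².
Convert discharge: 0.0864 cm³/s = 8.640e-08 m³/s.
Darcy's law rearranged: K = Q·L / (A·Δh) = 8.640e-08 × 0.420 / (0.005191 × 0.209) = 3.345e-05 m/s = 2.890 m/day.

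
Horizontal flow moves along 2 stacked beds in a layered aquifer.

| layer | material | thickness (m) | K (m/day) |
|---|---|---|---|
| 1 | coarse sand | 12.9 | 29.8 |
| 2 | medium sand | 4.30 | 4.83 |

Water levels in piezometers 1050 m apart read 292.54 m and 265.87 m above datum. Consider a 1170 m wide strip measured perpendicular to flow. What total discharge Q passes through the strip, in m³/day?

12000

Flow is parallel to layering, so each bed carries its own Darcy discharge and the transmissivities add.
Σ(K_i·b_i) = 29.8×12.9 + 4.83×4.30 = 405.2 m²/day.
Hydraulic gradient i = (292.54 − 265.87) / 1050 = 26.67 / 1050 = 0.02540.
Q = Σ(K_i·b_i) · W · i = 405.2 × 1170 × 0.02540 = 12041 m³/day.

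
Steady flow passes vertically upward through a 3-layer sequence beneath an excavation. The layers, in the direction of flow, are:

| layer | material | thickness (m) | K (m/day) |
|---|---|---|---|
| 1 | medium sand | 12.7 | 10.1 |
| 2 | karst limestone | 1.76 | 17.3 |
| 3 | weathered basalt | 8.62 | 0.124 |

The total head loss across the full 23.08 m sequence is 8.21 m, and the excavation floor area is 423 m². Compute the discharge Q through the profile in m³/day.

Flow is perpendicular to layering, so the layers act in series and the equivalent K is the thickness-weighted harmonic mean.
Total thickness L = 12.7 + 1.76 + 8.62 = 23.08 m.
Σ(b_i/K_i) = 12.7/10.1 + 1.76/17.3 + 8.62/0.124 = 70.88 d.
K_eq = L / Σ(b_i/K_i) = 23.08 / 70.88 = 0.3256 m/day.
Q = K_eq · A · (Δh/L) = 0.3256 × 423 × (8.21/23.08) = 49.00 m³/day.

49.0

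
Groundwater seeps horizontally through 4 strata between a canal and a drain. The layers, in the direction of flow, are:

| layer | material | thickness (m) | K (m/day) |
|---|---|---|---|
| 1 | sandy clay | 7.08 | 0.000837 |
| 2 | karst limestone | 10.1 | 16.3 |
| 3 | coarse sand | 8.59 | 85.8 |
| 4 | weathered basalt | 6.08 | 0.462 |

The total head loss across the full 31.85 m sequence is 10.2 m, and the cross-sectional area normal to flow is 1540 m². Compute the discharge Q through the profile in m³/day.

Flow is perpendicular to layering, so the layers act in series and the equivalent K is the thickness-weighted harmonic mean.
Total thickness L = 7.08 + 10.1 + 8.59 + 6.08 = 31.85 m.
Σ(b_i/K_i) = 7.08/0.000837 + 10.1/16.3 + 8.59/85.8 + 6.08/0.462 = 8473 d.
K_eq = L / Σ(b_i/K_i) = 31.85 / 8473 = 0.003759 m/day.
Q = K_eq · A · (Δh/L) = 0.003759 × 1540 × (10.2/31.85) = 1.854 m³/day.

1.85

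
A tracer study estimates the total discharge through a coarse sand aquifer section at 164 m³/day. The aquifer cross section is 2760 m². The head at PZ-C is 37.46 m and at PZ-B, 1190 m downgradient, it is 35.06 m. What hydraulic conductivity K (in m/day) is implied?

29.5

Hydraulic gradient i = (37.46 − 35.06) / 1190 = 2.4 / 1190 = 0.002017.
From Q = K·A·i, K = Q / (A·i) = 164 / (2760 × 0.002017) = 29.46 m/day.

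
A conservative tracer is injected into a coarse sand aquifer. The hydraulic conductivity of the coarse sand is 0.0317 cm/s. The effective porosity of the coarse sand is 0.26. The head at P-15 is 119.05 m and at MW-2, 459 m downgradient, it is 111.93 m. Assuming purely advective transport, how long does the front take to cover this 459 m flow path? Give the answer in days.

Convert K: 0.0317 cm/s × 864 = 27.39 m/day.
Hydraulic gradient i = (119.05 − 111.93) / 459 = 7.12 / 459 = 0.01551.
Darcy flux q = K · i = 27.39 × 0.01551 = 0.4249 m/day.
Seepage velocity v = q / n_e = 0.4249 / 0.26 = 1.634 m/day.
Travel time t = L / v = 459 / 1.634 = 280.9 days.

281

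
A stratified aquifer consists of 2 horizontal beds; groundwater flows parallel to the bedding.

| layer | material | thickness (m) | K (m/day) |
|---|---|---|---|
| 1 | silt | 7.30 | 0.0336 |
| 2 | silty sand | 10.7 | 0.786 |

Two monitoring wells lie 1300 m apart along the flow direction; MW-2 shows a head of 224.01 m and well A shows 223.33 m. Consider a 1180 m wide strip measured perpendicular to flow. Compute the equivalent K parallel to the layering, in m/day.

Flow is parallel to layering, so each bed carries its own Darcy discharge and the transmissivities add.
Σ(K_i·b_i) = 0.0336×7.30 + 0.786×10.7 = 8.655 m²/day.
Total thickness b = 18.00 m, so K_eq = Σ(K_i·b_i)/b = 0.4809 m/day.

0.481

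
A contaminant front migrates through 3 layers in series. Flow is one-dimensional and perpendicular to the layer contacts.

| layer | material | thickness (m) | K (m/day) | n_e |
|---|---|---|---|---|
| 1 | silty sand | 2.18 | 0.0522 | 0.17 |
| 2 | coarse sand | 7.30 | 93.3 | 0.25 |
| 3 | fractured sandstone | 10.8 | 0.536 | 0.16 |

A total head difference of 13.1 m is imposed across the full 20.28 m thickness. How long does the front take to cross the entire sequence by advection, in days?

With flow normal to the layers, continuity requires the same specific discharge q through every layer.
Σ(b_i/K_i) = 2.18/0.0522 + 7.30/93.3 + 10.8/0.536 = 61.99 d.
q = Δh / Σ(b_i/K_i) = 13.1 / 61.99 = 0.2113 m/day.
In each layer the seepage velocity is v_i = q/n_i, so the layer transit time is t_i = b_i·n_i / q:
  layer 1 (silty sand): t_1 = 2.18 × 0.17 / 0.2113 = 1.754 d
  layer 2 (coarse sand): t_2 = 7.30 × 0.25 / 0.2113 = 8.636 d
  layer 3 (fractured sandstone): t_3 = 10.8 × 0.16 / 0.2113 = 8.177 d
Total t = Σ t_i = 18.57 days.

18.6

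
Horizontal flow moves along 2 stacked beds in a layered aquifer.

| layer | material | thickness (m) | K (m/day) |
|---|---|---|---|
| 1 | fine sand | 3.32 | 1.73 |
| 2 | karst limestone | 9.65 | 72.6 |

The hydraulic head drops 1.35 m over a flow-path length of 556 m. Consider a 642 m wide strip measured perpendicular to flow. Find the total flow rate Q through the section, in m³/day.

Flow is parallel to layering, so each bed carries its own Darcy discharge and the transmissivities add.
Σ(K_i·b_i) = 1.73×3.32 + 72.6×9.65 = 706.3 m²/day.
Hydraulic gradient i = Δh / L = 1.35 / 556 = 0.002428.
Q = Σ(K_i·b_i) · W · i = 706.3 × 642 × 0.002428 = 1101 m³/day.

1100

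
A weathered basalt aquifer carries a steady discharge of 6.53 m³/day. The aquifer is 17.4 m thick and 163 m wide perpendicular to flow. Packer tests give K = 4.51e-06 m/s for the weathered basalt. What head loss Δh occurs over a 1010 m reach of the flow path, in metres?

5.97

Convert K: 4.51e-06 m/s × 86400 = 0.3897 m/day.
Cross-sectional area A = 163 × 17.4 = 2836 m².
From Q = K·A·i, i = Q / (K·A) = 6.53 / (0.3897 × 2836) = 0.005909.
Head loss Δh = i · L = 0.005909 × 1010 = 5.968 m.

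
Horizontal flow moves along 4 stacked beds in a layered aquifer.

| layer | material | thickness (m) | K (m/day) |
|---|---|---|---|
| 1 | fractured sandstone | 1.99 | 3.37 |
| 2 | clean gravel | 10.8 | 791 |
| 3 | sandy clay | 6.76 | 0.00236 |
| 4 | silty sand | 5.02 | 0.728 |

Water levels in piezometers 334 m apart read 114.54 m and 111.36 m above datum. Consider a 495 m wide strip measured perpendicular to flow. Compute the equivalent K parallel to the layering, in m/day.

Flow is parallel to layering, so each bed carries its own Darcy discharge and the transmissivities add.
Σ(K_i·b_i) = 3.37×1.99 + 791×10.8 + 0.00236×6.76 + 0.728×5.02 = 8553 m²/day.
Total thickness b = 24.57 m, so K_eq = Σ(K_i·b_i)/b = 348.1 m/day.

348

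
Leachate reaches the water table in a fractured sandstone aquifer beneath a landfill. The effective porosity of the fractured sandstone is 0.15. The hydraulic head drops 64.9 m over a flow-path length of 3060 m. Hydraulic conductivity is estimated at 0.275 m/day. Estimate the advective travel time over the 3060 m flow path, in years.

Hydraulic gradient i = Δh / L = 64.9 / 3060 = 0.02121.
Darcy flux q = K · i = 0.2750 × 0.02121 = 0.005833 m/day.
Seepage velocity v = q / n_e = 0.005833 / 0.15 = 0.03888 m/day.
Travel time t = L / v = 3060 / 0.03888 = 78697 days = 215.5 years.

215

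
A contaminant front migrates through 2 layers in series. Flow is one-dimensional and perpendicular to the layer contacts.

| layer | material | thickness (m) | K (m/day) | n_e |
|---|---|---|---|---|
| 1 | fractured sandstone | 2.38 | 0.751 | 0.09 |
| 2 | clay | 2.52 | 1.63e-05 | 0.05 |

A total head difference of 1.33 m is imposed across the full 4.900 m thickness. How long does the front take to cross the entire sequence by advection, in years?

108

With flow normal to the layers, continuity requires the same specific discharge q through every layer.
Σ(b_i/K_i) = 2.38/0.751 + 2.52/1.63e-05 = 1.546e+05 d.
q = Δh / Σ(b_i/K_i) = 1.33 / 1.546e+05 = 8.603e-06 m/day.
In each layer the seepage velocity is v_i = q/n_i, so the layer transit time is t_i = b_i·n_i / q:
  layer 1 (fractured sandstone): t_1 = 2.38 × 0.09 / 8.603e-06 = 24899 d
  layer 2 (clay): t_2 = 2.52 × 0.05 / 8.603e-06 = 14647 d
Total t = Σ t_i = 39546 days = 108.3 years.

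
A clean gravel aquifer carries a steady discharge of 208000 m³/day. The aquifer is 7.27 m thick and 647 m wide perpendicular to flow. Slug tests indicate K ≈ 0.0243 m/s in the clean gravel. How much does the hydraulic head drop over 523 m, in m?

11.0

Convert K: 0.0243 m/s × 86400 = 2100 m/day.
Cross-sectional area A = 647 × 7.27 = 4704 m².
From Q = K·A·i, i = Q / (K·A) = 208000 / (2100 × 4704) = 0.02106.
Head loss Δh = i · L = 0.02106 × 523 = 11.02 m.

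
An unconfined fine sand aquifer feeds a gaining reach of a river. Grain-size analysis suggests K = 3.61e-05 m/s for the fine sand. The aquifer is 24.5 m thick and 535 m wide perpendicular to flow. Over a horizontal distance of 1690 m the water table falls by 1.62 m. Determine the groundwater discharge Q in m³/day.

39.2

Convert K: 3.61e-05 m/s × 86400 = 3.119 m/day.
Cross-sectional area A = 535 × 24.5 = 13108 m².
Hydraulic gradient i = Δh / L = 1.62 / 1690 = 0.0009586.
Darcy's law: Q = K · A · i = 3.119 × 13108 × 0.0009586 = 39.19 m³/day.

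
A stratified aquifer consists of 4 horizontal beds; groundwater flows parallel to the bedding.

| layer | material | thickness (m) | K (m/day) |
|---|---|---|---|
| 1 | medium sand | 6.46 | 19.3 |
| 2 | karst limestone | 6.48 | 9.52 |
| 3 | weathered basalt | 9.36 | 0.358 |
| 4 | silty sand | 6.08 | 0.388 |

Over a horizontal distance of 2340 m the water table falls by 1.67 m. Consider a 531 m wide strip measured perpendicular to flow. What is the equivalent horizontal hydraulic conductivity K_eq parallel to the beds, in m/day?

Flow is parallel to layering, so each bed carries its own Darcy discharge and the transmissivities add.
Σ(K_i·b_i) = 19.3×6.46 + 9.52×6.48 + 0.358×9.36 + 0.388×6.08 = 192.1 m²/day.
Total thickness b = 28.38 m, so K_eq = Σ(K_i·b_i)/b = 6.768 m/day.

6.77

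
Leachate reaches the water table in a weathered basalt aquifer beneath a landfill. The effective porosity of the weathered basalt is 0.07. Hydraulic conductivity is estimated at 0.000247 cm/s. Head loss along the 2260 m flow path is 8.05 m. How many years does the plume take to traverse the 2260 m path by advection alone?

570

Convert K: 0.000247 cm/s × 864 = 0.2134 m/day.
Hydraulic gradient i = Δh / L = 8.05 / 2260 = 0.003562.
Darcy flux q = K · i = 0.2134 × 0.003562 = 0.0007601 m/day.
Seepage velocity v = q / n_e = 0.0007601 / 0.07 = 0.01086 m/day.
Travel time t = L / v = 2260 / 0.01086 = 2.081e+05 days = 569.8 years.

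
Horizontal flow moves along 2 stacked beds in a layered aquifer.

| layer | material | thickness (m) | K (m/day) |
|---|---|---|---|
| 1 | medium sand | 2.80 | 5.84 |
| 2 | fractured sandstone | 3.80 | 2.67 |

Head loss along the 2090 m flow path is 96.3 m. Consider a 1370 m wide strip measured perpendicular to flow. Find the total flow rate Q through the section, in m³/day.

Flow is parallel to layering, so each bed carries its own Darcy discharge and the transmissivities add.
Σ(K_i·b_i) = 5.84×2.80 + 2.67×3.80 = 26.50 m²/day.
Hydraulic gradient i = Δh / L = 96.3 / 2090 = 0.04608.
Q = Σ(K_i·b_i) · W · i = 26.50 × 1370 × 0.04608 = 1673 m³/day.

1670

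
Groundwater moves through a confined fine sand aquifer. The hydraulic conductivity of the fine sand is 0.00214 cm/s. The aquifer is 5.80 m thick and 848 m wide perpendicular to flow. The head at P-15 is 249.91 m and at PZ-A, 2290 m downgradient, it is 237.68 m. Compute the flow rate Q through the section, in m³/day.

Convert K: 0.00214 cm/s × 864 = 1.849 m/day.
Cross-sectional area A = 848 × 5.80 = 4918 m².
Hydraulic gradient i = (249.91 − 237.68) / 2290 = 12.23 / 2290 = 0.005341.
Darcy's law: Q = K · A · i = 1.849 × 4918 × 0.005341 = 48.57 m³/day.

48.6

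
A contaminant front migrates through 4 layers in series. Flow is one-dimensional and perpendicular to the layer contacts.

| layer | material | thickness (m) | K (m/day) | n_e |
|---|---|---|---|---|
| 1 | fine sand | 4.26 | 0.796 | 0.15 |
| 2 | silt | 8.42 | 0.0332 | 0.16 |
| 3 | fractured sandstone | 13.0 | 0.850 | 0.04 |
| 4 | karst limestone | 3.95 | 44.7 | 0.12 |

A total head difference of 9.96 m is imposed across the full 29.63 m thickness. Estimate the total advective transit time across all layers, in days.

With flow normal to the layers, continuity requires the same specific discharge q through every layer.
Σ(b_i/K_i) = 4.26/0.796 + 8.42/0.0332 + 13.0/0.850 + 3.95/44.7 = 274.3 d.
q = Δh / Σ(b_i/K_i) = 9.96 / 274.3 = 0.03630 m/day.
In each layer the seepage velocity is v_i = q/n_i, so the layer transit time is t_i = b_i·n_i / q:
  layer 1 (fine sand): t_1 = 4.26 × 0.15 / 0.03630 = 17.60 d
  layer 2 (silt): t_2 = 8.42 × 0.16 / 0.03630 = 37.11 d
  layer 3 (fractured sandstone): t_3 = 13.0 × 0.04 / 0.03630 = 14.32 d
  layer 4 (karst limestone): t_4 = 3.95 × 0.12 / 0.03630 = 13.06 d
Total t = Σ t_i = 82.09 days.

82.1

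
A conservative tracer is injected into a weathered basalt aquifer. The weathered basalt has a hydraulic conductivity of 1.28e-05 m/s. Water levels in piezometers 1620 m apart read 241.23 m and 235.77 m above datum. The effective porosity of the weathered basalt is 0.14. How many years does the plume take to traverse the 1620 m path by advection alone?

Convert K: 1.28e-05 m/s × 86400 = 1.106 m/day.
Hydraulic gradient i = (241.23 − 235.77) / 1620 = 5.46 / 1620 = 0.003370.
Darcy flux q = K · i = 1.106 × 0.003370 = 0.003727 m/day.
Seepage velocity v = q / n_e = 0.003727 / 0.14 = 0.02662 m/day.
Travel time t = L / v = 1620 / 0.02662 = 60847 days = 166.6 years.

167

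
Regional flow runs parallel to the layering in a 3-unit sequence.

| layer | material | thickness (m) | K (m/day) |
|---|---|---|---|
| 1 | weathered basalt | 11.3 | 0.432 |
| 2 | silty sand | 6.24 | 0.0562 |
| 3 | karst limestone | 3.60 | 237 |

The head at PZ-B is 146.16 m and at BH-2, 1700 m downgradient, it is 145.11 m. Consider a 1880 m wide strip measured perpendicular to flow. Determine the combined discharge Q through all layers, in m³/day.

997

Flow is parallel to layering, so each bed carries its own Darcy discharge and the transmissivities add.
Σ(K_i·b_i) = 0.432×11.3 + 0.0562×6.24 + 237×3.60 = 858.4 m²/day.
Hydraulic gradient i = (146.16 − 145.11) / 1700 = 1.05 / 1700 = 0.0006176.
Q = Σ(K_i·b_i) · W · i = 858.4 × 1880 × 0.0006176 = 996.8 m³/day.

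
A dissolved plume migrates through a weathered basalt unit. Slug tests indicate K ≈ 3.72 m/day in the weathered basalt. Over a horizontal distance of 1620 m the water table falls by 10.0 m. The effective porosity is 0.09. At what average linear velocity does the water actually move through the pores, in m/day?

Hydraulic gradient i = Δh / L = 10.0 / 1620 = 0.006173.
Darcy flux q = K · i = 3.720 × 0.006173 = 0.02296 m/day.
Seepage velocity v = q / n_e = 0.02296 / 0.09 = 0.2551 m/day.

0.255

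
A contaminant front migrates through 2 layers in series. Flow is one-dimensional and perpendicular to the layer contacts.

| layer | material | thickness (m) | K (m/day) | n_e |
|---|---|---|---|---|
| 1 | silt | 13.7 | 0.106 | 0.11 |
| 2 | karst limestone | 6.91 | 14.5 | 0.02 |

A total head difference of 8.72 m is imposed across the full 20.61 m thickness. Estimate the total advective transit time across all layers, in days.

24.5

With flow normal to the layers, continuity requires the same specific discharge q through every layer.
Σ(b_i/K_i) = 13.7/0.106 + 6.91/14.5 = 129.7 d.
q = Δh / Σ(b_i/K_i) = 8.72 / 129.7 = 0.06722 m/day.
In each layer the seepage velocity is v_i = q/n_i, so the layer transit time is t_i = b_i·n_i / q:
  layer 1 (silt): t_1 = 13.7 × 0.11 / 0.06722 = 22.42 d
  layer 2 (karst limestone): t_2 = 6.91 × 0.02 / 0.06722 = 2.056 d
Total t = Σ t_i = 24.47 days.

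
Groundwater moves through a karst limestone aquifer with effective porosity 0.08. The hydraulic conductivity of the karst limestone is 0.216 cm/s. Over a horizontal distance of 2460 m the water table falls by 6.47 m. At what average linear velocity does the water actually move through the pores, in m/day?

6.14

Convert K: 0.216 cm/s × 864 = 186.6 m/day.
Hydraulic gradient i = Δh / L = 6.47 / 2460 = 0.002630.
Darcy flux q = K · i = 186.6 × 0.002630 = 0.4908 m/day.
Seepage velocity v = q / n_e = 0.4908 / 0.08 = 6.135 m/day.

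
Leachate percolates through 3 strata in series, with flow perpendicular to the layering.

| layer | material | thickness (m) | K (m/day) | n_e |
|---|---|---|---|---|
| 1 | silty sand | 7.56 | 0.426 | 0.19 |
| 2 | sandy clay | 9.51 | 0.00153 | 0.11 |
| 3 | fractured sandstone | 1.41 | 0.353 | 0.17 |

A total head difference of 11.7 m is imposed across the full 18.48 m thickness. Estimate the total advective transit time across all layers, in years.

With flow normal to the layers, continuity requires the same specific discharge q through every layer.
Σ(b_i/K_i) = 7.56/0.426 + 9.51/0.00153 + 1.41/0.353 = 6237 d.
q = Δh / Σ(b_i/K_i) = 11.7 / 6237 = 0.001876 m/day.
In each layer the seepage velocity is v_i = q/n_i, so the layer transit time is t_i = b_i·n_i / q:
  layer 1 (silty sand): t_1 = 7.56 × 0.19 / 0.001876 = 765.8 d
  layer 2 (sandy clay): t_2 = 9.51 × 0.11 / 0.001876 = 557.7 d
  layer 3 (fractured sandstone): t_3 = 1.41 × 0.17 / 0.001876 = 127.8 d
Total t = Σ t_i = 1451 days = 3.973 years.

3.97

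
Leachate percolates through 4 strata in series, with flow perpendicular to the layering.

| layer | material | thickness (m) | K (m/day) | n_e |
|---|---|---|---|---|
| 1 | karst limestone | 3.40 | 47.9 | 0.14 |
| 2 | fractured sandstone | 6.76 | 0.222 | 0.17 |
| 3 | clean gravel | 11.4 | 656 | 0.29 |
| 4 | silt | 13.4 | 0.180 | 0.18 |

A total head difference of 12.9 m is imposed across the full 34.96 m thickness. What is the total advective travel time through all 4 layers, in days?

With flow normal to the layers, continuity requires the same specific discharge q through every layer.
Σ(b_i/K_i) = 3.40/47.9 + 6.76/0.222 + 11.4/656 + 13.4/0.180 = 105.0 d.
q = Δh / Σ(b_i/K_i) = 12.9 / 105.0 = 0.1229 m/day.
In each layer the seepage velocity is v_i = q/n_i, so the layer transit time is t_i = b_i·n_i / q:
  layer 1 (karst limestone): t_1 = 3.40 × 0.14 / 0.1229 = 3.874 d
  layer 2 (fractured sandstone): t_2 = 6.76 × 0.17 / 0.1229 = 9.352 d
  layer 3 (clean gravel): t_3 = 11.4 × 0.29 / 0.1229 = 26.91 d
  layer 4 (silt): t_4 = 13.4 × 0.18 / 0.1229 = 19.63 d
Total t = Σ t_i = 59.76 days.

59.8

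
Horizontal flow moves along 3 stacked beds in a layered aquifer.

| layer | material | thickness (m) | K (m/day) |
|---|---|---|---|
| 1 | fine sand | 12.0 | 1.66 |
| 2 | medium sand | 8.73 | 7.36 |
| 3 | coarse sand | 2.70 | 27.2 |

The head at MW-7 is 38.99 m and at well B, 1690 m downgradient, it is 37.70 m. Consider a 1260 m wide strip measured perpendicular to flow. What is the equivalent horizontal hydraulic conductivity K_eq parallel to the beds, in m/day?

Flow is parallel to layering, so each bed carries its own Darcy discharge and the transmissivities add.
Σ(K_i·b_i) = 1.66×12.0 + 7.36×8.73 + 27.2×2.70 = 157.6 m²/day.
Total thickness b = 23.43 m, so K_eq = Σ(K_i·b_i)/b = 6.727 m/day.

6.73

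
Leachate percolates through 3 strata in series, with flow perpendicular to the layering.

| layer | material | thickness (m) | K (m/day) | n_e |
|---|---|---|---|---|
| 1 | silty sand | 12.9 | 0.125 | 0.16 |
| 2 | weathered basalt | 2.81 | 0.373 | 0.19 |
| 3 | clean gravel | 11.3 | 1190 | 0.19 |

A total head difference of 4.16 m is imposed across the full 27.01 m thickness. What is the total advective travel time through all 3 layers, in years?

0.346

With flow normal to the layers, continuity requires the same specific discharge q through every layer.
Σ(b_i/K_i) = 12.9/0.125 + 2.81/0.373 + 11.3/1190 = 110.7 d.
q = Δh / Σ(b_i/K_i) = 4.16 / 110.7 = 0.03756 m/day.
In each layer the seepage velocity is v_i = q/n_i, so the layer transit time is t_i = b_i·n_i / q:
  layer 1 (silty sand): t_1 = 12.9 × 0.16 / 0.03756 = 54.95 d
  layer 2 (weathered basalt): t_2 = 2.81 × 0.19 / 0.03756 = 14.21 d
  layer 3 (clean gravel): t_3 = 11.3 × 0.19 / 0.03756 = 57.16 d
Total t = Σ t_i = 126.3 days = 0.3458 years.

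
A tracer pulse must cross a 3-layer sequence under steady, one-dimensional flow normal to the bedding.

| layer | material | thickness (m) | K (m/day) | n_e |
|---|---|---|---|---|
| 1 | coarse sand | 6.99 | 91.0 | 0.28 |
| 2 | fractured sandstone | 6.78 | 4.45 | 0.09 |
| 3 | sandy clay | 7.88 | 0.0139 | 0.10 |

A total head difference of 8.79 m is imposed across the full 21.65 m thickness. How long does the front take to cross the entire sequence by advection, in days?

217

With flow normal to the layers, continuity requires the same specific discharge q through every layer.
Σ(b_i/K_i) = 6.99/91.0 + 6.78/4.45 + 7.88/0.0139 = 568.5 d.
q = Δh / Σ(b_i/K_i) = 8.79 / 568.5 = 0.01546 m/day.
In each layer the seepage velocity is v_i = q/n_i, so the layer transit time is t_i = b_i·n_i / q:
  layer 1 (coarse sand): t_1 = 6.99 × 0.28 / 0.01546 = 126.6 d
  layer 2 (fractured sandstone): t_2 = 6.78 × 0.09 / 0.01546 = 39.47 d
  layer 3 (sandy clay): t_3 = 7.88 × 0.10 / 0.01546 = 50.97 d
Total t = Σ t_i = 217.0 days.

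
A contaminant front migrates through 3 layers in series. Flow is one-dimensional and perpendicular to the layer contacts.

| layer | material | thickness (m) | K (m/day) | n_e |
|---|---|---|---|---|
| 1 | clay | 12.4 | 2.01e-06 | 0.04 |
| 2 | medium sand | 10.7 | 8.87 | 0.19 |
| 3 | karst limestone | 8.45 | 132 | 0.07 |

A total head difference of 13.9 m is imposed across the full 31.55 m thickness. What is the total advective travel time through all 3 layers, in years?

With flow normal to the layers, continuity requires the same specific discharge q through every layer.
Σ(b_i/K_i) = 12.4/2.01e-06 + 10.7/8.87 + 8.45/132 = 6.169e+06 d.
q = Δh / Σ(b_i/K_i) = 13.9 / 6.169e+06 = 2.253e-06 m/day.
In each layer the seepage velocity is v_i = q/n_i, so the layer transit time is t_i = b_i·n_i / q:
  layer 1 (clay): t_1 = 12.4 × 0.04 / 2.253e-06 = 2.201e+05 d
  layer 2 (medium sand): t_2 = 10.7 × 0.19 / 2.253e-06 = 9.023e+05 d
  layer 3 (karst limestone): t_3 = 8.45 × 0.07 / 2.253e-06 = 2.625e+05 d
Total t = Σ t_i = 1.385e+06 days = 3792 years.

3790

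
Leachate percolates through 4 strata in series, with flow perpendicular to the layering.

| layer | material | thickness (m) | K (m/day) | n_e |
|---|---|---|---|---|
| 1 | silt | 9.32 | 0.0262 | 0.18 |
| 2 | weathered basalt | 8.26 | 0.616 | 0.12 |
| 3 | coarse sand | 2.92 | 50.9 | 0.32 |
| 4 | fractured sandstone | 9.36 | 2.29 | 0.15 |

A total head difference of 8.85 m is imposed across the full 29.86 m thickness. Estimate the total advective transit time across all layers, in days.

211

With flow normal to the layers, continuity requires the same specific discharge q through every layer.
Σ(b_i/K_i) = 9.32/0.0262 + 8.26/0.616 + 2.92/50.9 + 9.36/2.29 = 373.3 d.
q = Δh / Σ(b_i/K_i) = 8.85 / 373.3 = 0.02371 m/day.
In each layer the seepage velocity is v_i = q/n_i, so the layer transit time is t_i = b_i·n_i / q:
  layer 1 (silt): t_1 = 9.32 × 0.18 / 0.02371 = 70.76 d
  layer 2 (weathered basalt): t_2 = 8.26 × 0.12 / 0.02371 = 41.81 d
  layer 3 (coarse sand): t_3 = 2.92 × 0.32 / 0.02371 = 39.41 d
  layer 4 (fractured sandstone): t_4 = 9.36 × 0.15 / 0.02371 = 59.22 d
Total t = Σ t_i = 211.2 days.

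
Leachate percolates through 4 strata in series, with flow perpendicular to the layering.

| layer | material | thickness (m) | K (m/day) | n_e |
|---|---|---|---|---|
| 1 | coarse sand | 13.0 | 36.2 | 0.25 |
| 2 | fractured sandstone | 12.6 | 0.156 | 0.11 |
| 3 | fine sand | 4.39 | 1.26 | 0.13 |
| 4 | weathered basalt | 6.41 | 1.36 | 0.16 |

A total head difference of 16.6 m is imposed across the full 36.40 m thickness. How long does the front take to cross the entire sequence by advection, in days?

33.5

With flow normal to the layers, continuity requires the same specific discharge q through every layer.
Σ(b_i/K_i) = 13.0/36.2 + 12.6/0.156 + 4.39/1.26 + 6.41/1.36 = 89.33 d.
q = Δh / Σ(b_i/K_i) = 16.6 / 89.33 = 0.1858 m/day.
In each layer the seepage velocity is v_i = q/n_i, so the layer transit time is t_i = b_i·n_i / q:
  layer 1 (coarse sand): t_1 = 13.0 × 0.25 / 0.1858 = 17.49 d
  layer 2 (fractured sandstone): t_2 = 12.6 × 0.11 / 0.1858 = 7.458 d
  layer 3 (fine sand): t_3 = 4.39 × 0.13 / 0.1858 = 3.071 d
  layer 4 (weathered basalt): t_4 = 6.41 × 0.16 / 0.1858 = 5.519 d
Total t = Σ t_i = 33.54 days.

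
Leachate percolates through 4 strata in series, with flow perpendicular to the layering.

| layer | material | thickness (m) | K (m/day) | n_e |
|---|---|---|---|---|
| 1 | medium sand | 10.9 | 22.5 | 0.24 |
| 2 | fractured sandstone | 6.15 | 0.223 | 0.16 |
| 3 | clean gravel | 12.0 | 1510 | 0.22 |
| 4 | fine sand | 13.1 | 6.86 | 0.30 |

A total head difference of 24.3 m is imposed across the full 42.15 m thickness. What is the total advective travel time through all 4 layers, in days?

12.5

With flow normal to the layers, continuity requires the same specific discharge q through every layer.
Σ(b_i/K_i) = 10.9/22.5 + 6.15/0.223 + 12.0/1510 + 13.1/6.86 = 29.98 d.
q = Δh / Σ(b_i/K_i) = 24.3 / 29.98 = 0.8105 m/day.
In each layer the seepage velocity is v_i = q/n_i, so the layer transit time is t_i = b_i·n_i / q:
  layer 1 (medium sand): t_1 = 10.9 × 0.24 / 0.8105 = 3.228 d
  layer 2 (fractured sandstone): t_2 = 6.15 × 0.16 / 0.8105 = 1.214 d
  layer 3 (clean gravel): t_3 = 12.0 × 0.22 / 0.8105 = 3.257 d
  layer 4 (fine sand): t_4 = 13.1 × 0.30 / 0.8105 = 4.849 d
Total t = Σ t_i = 12.55 days.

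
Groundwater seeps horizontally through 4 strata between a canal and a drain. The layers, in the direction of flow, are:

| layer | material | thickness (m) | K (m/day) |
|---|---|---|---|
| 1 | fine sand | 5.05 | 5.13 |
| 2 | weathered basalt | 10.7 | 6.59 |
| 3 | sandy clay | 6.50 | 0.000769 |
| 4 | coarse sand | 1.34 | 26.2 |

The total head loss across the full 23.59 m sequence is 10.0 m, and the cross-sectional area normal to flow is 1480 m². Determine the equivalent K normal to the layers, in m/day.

0.00279

Flow is perpendicular to layering, so the layers act in series and the equivalent K is the thickness-weighted harmonic mean.
Total thickness L = 5.05 + 10.7 + 6.50 + 1.34 = 23.59 m.
Σ(b_i/K_i) = 5.05/5.13 + 10.7/6.59 + 6.50/0.000769 + 1.34/26.2 = 8455 d.
K_eq = L / Σ(b_i/K_i) = 23.59 / 8455 = 0.002790 m/day.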